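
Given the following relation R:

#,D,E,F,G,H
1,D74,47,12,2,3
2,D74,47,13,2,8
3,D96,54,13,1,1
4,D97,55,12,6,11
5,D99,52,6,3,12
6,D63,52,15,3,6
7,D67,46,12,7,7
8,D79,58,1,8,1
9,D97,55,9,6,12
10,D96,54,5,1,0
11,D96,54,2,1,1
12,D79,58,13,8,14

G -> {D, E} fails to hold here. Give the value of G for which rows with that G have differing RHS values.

G=2: rows 1, 2 → {D,E} = (D74, 47), (D74, 47) ✓
G=1: rows 3, 10, 11 → {D,E} = (D96, 54), (D96, 54), (D96, 54) ✓
G=6: rows 4, 9 → {D,E} = (D97, 55), (D97, 55) ✓
G=3: rows 5, 6 → {D,E} takes values {(D99, 52), (D63, 52)} — violation
G=7: row 7 → {D,E} = (D67, 46) ✓
G=8: rows 8, 12 → {D,E} = (D79, 58), (D79, 58) ✓
The only G value with inconsistent RHS is G=3.

3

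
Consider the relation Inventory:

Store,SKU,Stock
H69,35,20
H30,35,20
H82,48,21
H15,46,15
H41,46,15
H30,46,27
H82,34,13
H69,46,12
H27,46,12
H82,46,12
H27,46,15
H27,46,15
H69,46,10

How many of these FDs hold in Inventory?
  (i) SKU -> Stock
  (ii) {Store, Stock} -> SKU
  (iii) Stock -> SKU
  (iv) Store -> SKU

2

(i) SKU -> Stock: SKU=46: 9 rows → Stock takes values {15, 27, 12, 10} — violation — fails.
(ii) {Store, Stock} -> SKU: every LHS value maps to a single RHS value — holds.
(iii) Stock -> SKU: every LHS value maps to a single RHS value — holds.
(iv) Store -> SKU: Store=H69: 3 rows → SKU takes values {35, 46} — violation; Store=H30: 2 rows → SKU takes values {35, 46} — violation; Store=H82: 3 rows → SKU takes values {48, 34, 46} — violation — fails.
2 of the 4 dependencies hold.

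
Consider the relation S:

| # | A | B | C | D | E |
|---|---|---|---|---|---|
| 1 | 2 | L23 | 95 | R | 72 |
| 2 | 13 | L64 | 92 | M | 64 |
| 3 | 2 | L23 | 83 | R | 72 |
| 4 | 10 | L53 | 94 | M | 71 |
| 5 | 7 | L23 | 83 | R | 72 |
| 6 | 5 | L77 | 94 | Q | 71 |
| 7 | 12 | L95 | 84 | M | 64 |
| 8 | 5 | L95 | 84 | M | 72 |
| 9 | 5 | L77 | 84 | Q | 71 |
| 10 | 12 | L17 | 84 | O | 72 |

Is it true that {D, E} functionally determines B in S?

No

(D=R, E=72): rows 1, 3, 5 → B = L23, L23, L23 ✓
(D=M, E=64): rows 2, 7 → B takes values {L64, L95} — violation
(D=M, E=71): row 4 → B = L53 ✓
(D=Q, E=71): rows 6, 9 → B = L77, L77 ✓
(D=M, E=72): row 8 → B = L95 ✓
(D=O, E=72): row 10 → B = L17 ✓
Two rows agree on {D, E} but differ on B, so {D, E} -> B does not hold.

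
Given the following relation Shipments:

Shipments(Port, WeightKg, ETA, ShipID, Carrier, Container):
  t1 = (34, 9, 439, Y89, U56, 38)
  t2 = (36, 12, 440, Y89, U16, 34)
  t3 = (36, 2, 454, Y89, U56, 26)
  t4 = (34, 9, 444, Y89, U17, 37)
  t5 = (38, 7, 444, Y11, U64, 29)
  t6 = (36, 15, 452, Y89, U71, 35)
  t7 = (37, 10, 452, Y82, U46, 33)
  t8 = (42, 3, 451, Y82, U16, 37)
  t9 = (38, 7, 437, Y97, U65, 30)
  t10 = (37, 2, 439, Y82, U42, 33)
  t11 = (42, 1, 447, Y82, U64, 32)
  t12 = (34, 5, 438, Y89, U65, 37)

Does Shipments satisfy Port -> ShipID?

No

Port=34: rows 1, 4, 12 → ShipID = Y89, Y89, Y89 ✓
Port=36: rows 2, 3, 6 → ShipID = Y89, Y89, Y89 ✓
Port=38: rows 5, 9 → ShipID takes values {Y11, Y97} — violation
Port=37: rows 7, 10 → ShipID = Y82, Y82 ✓
Port=42: rows 8, 11 → ShipID = Y82, Y82 ✓
Two rows agree on Port but differ on ShipID, so Port -> ShipID does not hold.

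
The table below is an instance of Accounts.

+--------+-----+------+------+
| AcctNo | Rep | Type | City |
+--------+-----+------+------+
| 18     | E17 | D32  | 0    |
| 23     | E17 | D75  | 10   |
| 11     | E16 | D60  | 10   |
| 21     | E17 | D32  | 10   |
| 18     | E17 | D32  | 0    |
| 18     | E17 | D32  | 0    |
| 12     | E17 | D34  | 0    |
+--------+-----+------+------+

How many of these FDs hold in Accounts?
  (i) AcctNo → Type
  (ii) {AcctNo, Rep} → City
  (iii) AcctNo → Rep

(i) AcctNo → Type: every LHS value maps to a single RHS value — holds.
(ii) {AcctNo, Rep} → City: every LHS value maps to a single RHS value — holds.
(iii) AcctNo → Rep: every LHS value maps to a single RHS value — holds.
3 of the 3 dependencies hold.

3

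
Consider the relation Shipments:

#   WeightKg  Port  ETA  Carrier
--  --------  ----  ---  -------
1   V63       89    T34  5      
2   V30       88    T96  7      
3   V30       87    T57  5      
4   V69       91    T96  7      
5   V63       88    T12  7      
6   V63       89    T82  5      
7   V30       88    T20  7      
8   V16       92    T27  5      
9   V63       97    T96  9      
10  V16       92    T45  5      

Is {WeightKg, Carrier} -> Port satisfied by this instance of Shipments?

Yes

(WeightKg=V63, Carrier=5): rows 1, 6 → Port = 89, 89 ✓
(WeightKg=V30, Carrier=7): rows 2, 7 → Port = 88, 88 ✓
(WeightKg=V30, Carrier=5): row 3 → Port = 87 ✓
(WeightKg=V69, Carrier=7): row 4 → Port = 91 ✓
(WeightKg=V63, Carrier=7): row 5 → Port = 88 ✓
(WeightKg=V16, Carrier=5): rows 8, 10 → Port = 92, 92 ✓
(WeightKg=V63, Carrier=9): row 9 → Port = 97 ✓
Every {WeightKg, Carrier} value is associated with a single Port value, so {WeightKg, Carrier} -> Port holds.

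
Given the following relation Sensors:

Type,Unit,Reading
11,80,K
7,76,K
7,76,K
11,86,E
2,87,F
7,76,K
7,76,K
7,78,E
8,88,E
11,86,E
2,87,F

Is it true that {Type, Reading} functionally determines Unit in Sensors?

(Type=11, Reading=K): 1 row → Unit = 80 ✓
(Type=7, Reading=K): 4 rows → Unit = 76, 76, 76, 76 ✓
(Type=11, Reading=E): 2 rows → Unit = 86, 86 ✓
(Type=2, Reading=F): 2 rows → Unit = 87, 87 ✓
(Type=7, Reading=E): 1 row → Unit = 78 ✓
(Type=8, Reading=E): 1 row → Unit = 88 ✓
Every {Type, Reading} value is associated with a single Unit value, so {Type, Reading} -> Unit holds.

Yes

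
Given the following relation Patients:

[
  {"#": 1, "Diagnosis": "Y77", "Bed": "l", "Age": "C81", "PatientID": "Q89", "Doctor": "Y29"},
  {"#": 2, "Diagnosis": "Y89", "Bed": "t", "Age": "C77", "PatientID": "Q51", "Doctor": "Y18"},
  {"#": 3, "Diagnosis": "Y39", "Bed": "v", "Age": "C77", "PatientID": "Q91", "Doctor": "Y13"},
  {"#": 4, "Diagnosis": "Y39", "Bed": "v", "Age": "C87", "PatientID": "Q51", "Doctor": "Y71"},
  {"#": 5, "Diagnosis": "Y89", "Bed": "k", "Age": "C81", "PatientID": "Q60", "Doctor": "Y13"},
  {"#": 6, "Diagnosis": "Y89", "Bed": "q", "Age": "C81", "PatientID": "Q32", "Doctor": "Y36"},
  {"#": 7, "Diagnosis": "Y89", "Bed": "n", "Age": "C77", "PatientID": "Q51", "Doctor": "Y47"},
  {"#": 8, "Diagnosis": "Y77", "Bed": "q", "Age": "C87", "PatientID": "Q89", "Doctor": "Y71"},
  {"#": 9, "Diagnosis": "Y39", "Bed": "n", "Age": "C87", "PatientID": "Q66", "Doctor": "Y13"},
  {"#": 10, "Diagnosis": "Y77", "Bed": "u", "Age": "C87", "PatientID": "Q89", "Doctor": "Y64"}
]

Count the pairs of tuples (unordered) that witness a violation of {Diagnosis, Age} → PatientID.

2

(Diagnosis=Y89, Age=C77): all 2 rows agree on PatientID — 0 pairs.
(Diagnosis=Y39, Age=C87): violating pairs (4,9) — 1 pair.
(Diagnosis=Y89, Age=C81): violating pairs (5,6) — 1 pair.
(Diagnosis=Y77, Age=C87): all 2 rows agree on PatientID — 0 pairs.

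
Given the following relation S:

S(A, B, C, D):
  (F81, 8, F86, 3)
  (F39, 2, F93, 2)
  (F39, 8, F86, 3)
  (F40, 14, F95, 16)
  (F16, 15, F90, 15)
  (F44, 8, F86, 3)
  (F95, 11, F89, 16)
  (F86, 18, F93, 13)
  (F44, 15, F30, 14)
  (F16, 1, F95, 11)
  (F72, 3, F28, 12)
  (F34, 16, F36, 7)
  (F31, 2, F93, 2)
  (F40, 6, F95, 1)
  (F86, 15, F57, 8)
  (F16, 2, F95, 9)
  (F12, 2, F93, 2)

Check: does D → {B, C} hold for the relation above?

D=3: 3 rows → {B,C} = (8, F86), (8, F86), (8, F86) ✓
D=2: 3 rows → {B,C} = (2, F93), (2, F93), (2, F93) ✓
D=16: 2 rows → {B,C} takes values {(14, F95), (11, F89)} — violation
D=15: 1 row → {B,C} = (15, F90) ✓
D=13: 1 row → {B,C} = (18, F93) ✓
D=14: 1 row → {B,C} = (15, F30) ✓
D=11: 1 row → {B,C} = (1, F95) ✓
D=12: 1 row → {B,C} = (3, F28) ✓
D=7: 1 row → {B,C} = (16, F36) ✓
D=1: 1 row → {B,C} = (6, F95) ✓
D=8: 1 row → {B,C} = (15, F57) ✓
D=9: 1 row → {B,C} = (2, F95) ✓
Two rows agree on D but differ on {B, C}, so D → {B, C} does not hold.

No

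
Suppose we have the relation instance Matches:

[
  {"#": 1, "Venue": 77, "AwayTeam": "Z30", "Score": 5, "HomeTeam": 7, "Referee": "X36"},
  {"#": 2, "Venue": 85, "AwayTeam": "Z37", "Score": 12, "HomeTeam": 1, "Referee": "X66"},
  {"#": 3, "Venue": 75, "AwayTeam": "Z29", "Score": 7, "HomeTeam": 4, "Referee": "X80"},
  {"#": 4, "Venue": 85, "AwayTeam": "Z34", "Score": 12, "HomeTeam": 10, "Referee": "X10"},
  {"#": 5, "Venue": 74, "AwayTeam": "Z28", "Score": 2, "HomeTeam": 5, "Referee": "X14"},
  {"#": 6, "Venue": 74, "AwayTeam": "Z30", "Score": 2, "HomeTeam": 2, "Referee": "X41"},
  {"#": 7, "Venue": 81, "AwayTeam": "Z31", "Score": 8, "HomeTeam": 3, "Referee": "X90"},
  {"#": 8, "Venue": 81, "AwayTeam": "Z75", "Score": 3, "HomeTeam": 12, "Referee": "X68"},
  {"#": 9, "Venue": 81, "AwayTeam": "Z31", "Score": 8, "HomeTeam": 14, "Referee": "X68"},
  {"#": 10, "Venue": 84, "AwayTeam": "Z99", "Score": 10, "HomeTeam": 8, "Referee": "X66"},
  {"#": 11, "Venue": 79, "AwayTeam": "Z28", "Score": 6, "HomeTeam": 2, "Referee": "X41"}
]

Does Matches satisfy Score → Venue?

Score=5: row 1 → Venue = 77 ✓
Score=12: rows 2, 4 → Venue = 85, 85 ✓
Score=7: row 3 → Venue = 75 ✓
Score=2: rows 5, 6 → Venue = 74, 74 ✓
Score=8: rows 7, 9 → Venue = 81, 81 ✓
Score=3: row 8 → Venue = 81 ✓
Score=10: row 10 → Venue = 84 ✓
Score=6: row 11 → Venue = 79 ✓
Every Score value is associated with a single Venue value, so Score → Venue holds.

Yes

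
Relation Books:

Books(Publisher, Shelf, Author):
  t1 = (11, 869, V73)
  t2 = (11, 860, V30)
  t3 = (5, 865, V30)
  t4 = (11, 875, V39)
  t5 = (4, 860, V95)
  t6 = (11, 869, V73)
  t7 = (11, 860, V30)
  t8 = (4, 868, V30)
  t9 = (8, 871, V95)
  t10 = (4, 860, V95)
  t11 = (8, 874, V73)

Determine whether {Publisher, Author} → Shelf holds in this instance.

(Publisher=11, Author=V73): rows 1, 6 → Shelf = 869, 869 ✓
(Publisher=11, Author=V30): rows 2, 7 → Shelf = 860, 860 ✓
(Publisher=5, Author=V30): row 3 → Shelf = 865 ✓
(Publisher=11, Author=V39): row 4 → Shelf = 875 ✓
(Publisher=4, Author=V95): rows 5, 10 → Shelf = 860, 860 ✓
(Publisher=4, Author=V30): row 8 → Shelf = 868 ✓
(Publisher=8, Author=V95): row 9 → Shelf = 871 ✓
(Publisher=8, Author=V73): row 11 → Shelf = 874 ✓
Every {Publisher, Author} value is associated with a single Shelf value, so {Publisher, Author} → Shelf holds.

Yes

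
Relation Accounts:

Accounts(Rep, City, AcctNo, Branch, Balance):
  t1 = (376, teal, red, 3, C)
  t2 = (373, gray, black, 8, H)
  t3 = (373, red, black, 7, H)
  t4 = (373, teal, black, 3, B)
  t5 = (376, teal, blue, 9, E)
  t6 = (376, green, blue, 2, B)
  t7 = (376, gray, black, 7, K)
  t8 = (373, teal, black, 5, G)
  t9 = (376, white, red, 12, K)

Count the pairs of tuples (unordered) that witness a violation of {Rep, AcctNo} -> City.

7

(Rep=376, AcctNo=red): violating pairs (1,9) — 1 pair.
(Rep=373, AcctNo=black): violating pairs (2,3), (2,4), (2,8), (3,4), (3,8) — 5 pairs.
(Rep=376, AcctNo=blue): violating pairs (5,6) — 1 pair.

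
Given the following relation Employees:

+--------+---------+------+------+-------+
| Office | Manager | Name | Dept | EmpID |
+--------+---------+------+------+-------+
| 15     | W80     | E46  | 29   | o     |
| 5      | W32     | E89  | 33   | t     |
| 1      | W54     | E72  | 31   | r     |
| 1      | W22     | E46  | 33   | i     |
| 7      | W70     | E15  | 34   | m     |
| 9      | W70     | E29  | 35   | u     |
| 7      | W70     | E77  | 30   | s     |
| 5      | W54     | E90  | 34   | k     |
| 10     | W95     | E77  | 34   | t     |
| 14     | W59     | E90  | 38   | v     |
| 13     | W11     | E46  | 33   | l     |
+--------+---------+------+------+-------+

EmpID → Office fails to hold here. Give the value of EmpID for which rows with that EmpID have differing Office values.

EmpID=o: 1 row → Office = 15 ✓
EmpID=t: 2 rows → Office takes values {5, 10} — violation
EmpID=r: 1 row → Office = 1 ✓
EmpID=i: 1 row → Office = 1 ✓
EmpID=m: 1 row → Office = 7 ✓
EmpID=u: 1 row → Office = 9 ✓
EmpID=s: 1 row → Office = 7 ✓
EmpID=k: 1 row → Office = 5 ✓
EmpID=v: 1 row → Office = 14 ✓
EmpID=l: 1 row → Office = 13 ✓
The only EmpID value with inconsistent Office is EmpID=t.

t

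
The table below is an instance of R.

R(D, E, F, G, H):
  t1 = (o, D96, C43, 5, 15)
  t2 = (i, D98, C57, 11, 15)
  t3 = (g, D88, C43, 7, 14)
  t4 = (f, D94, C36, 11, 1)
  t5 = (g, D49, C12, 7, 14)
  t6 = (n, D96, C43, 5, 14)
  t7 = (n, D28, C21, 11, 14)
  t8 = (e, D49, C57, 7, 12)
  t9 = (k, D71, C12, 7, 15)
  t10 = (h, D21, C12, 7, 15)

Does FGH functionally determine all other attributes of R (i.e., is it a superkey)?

No

Rows 9 and 10 have the same FGH value (F=C12, G=7, H=15) but are distinct tuples, so FGH does not determine every attribute — not a superkey.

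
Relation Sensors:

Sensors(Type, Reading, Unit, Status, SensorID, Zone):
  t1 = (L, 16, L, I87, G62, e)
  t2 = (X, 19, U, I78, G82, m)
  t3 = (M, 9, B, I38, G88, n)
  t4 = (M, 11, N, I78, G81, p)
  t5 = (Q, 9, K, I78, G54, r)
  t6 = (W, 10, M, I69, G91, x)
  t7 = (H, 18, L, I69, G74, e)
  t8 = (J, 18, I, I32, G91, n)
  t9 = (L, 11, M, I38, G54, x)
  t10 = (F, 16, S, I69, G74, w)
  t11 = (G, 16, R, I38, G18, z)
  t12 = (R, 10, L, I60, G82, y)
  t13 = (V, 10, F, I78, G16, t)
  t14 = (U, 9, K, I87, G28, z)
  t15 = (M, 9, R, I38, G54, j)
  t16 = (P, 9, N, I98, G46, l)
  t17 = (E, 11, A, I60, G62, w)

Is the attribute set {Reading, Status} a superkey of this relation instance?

No

Rows 3 and 15 have the same {Reading, Status} value (Reading=9, Status=I38) but are distinct tuples, so {Reading, Status} does not determine every attribute — not a superkey.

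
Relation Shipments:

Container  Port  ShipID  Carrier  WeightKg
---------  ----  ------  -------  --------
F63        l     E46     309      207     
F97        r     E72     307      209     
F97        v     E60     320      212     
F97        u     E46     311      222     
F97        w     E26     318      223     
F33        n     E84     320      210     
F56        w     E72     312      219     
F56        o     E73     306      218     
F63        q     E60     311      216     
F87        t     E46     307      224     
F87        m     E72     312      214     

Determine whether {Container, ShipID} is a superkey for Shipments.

Yes

All 11 rows have distinct {Container, ShipID} values, so {Container, ShipID} → (all attributes) holds and {Container, ShipID} is a superkey.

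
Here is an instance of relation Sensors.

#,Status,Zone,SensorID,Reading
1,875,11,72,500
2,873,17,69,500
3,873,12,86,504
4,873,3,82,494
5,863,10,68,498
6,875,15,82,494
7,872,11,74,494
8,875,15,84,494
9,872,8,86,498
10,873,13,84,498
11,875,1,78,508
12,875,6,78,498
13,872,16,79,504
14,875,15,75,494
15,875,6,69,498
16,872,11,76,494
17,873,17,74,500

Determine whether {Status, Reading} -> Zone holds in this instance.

(Status=875, Reading=500): row 1 → Zone = 11 ✓
(Status=873, Reading=500): rows 2, 17 → Zone = 17, 17 ✓
(Status=873, Reading=504): row 3 → Zone = 12 ✓
(Status=873, Reading=494): row 4 → Zone = 3 ✓
(Status=863, Reading=498): row 5 → Zone = 10 ✓
(Status=875, Reading=494): rows 6, 8, 14 → Zone = 15, 15, 15 ✓
(Status=872, Reading=494): rows 7, 16 → Zone = 11, 11 ✓
(Status=872, Reading=498): row 9 → Zone = 8 ✓
(Status=873, Reading=498): row 10 → Zone = 13 ✓
(Status=875, Reading=508): row 11 → Zone = 1 ✓
(Status=875, Reading=498): rows 12, 15 → Zone = 6, 6 ✓
(Status=872, Reading=504): row 13 → Zone = 16 ✓
Every {Status, Reading} value is associated with a single Zone value, so {Status, Reading} -> Zone holds.

Yes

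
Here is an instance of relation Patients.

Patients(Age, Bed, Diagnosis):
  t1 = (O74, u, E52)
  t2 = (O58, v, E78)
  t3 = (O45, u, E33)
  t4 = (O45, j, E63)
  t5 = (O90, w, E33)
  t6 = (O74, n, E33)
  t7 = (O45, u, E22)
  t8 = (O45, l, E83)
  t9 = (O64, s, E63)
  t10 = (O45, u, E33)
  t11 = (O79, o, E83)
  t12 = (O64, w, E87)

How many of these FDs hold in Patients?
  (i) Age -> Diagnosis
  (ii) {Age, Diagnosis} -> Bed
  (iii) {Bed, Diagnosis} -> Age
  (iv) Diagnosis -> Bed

(i) Age -> Diagnosis: Age=O74: rows 1, 6 → Diagnosis takes values {E52, E33} — violation; Age=O45: rows 3, 4, 7, 8, 10 → Diagnosis takes values {E33, E63, E22, E83} — violation; Age=O64: rows 9, 12 → Diagnosis takes values {E63, E87} — violation — fails.
(ii) {Age, Diagnosis} -> Bed: every LHS value maps to a single RHS value — holds.
(iii) {Bed, Diagnosis} -> Age: every LHS value maps to a single RHS value — holds.
(iv) Diagnosis -> Bed: Diagnosis=E33: rows 3, 5, 6, 10 → Bed takes values {u, w, n} — violation; Diagnosis=E63: rows 4, 9 → Bed takes values {j, s} — violation; Diagnosis=E83: rows 8, 11 → Bed takes values {l, o} — violation — fails.
2 of the 4 dependencies hold.

2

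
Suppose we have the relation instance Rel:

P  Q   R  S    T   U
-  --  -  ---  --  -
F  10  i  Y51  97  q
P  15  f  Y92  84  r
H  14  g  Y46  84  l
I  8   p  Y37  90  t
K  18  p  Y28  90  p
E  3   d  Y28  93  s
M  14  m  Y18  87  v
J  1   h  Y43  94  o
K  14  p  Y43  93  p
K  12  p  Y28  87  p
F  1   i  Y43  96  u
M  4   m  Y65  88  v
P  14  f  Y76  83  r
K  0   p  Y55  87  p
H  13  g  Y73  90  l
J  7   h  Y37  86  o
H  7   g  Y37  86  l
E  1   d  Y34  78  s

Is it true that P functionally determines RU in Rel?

P=F: 2 rows → {R,U} takes values {(i, q), (i, u)} — violation
P=P: 2 rows → {R,U} = (f, r), (f, r) ✓
P=H: 3 rows → {R,U} = (g, l), (g, l), (g, l) ✓
P=I: 1 row → {R,U} = (p, t) ✓
P=K: 4 rows → {R,U} = (p, p), (p, p), (p, p), (p, p) ✓
P=E: 2 rows → {R,U} = (d, s), (d, s) ✓
P=M: 2 rows → {R,U} = (m, v), (m, v) ✓
P=J: 2 rows → {R,U} = (h, o), (h, o) ✓
Two rows agree on P but differ on RU, so P → RU does not hold.

No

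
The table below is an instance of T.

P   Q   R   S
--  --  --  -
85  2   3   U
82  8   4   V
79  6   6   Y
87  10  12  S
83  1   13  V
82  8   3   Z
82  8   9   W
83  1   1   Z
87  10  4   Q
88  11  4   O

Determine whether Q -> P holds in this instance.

Q=2: 1 row → P = 85 ✓
Q=8: 3 rows → P = 82, 82, 82 ✓
Q=6: 1 row → P = 79 ✓
Q=10: 2 rows → P = 87, 87 ✓
Q=1: 2 rows → P = 83, 83 ✓
Q=11: 1 row → P = 88 ✓
Every Q value is associated with a single P value, so Q -> P holds.

Yes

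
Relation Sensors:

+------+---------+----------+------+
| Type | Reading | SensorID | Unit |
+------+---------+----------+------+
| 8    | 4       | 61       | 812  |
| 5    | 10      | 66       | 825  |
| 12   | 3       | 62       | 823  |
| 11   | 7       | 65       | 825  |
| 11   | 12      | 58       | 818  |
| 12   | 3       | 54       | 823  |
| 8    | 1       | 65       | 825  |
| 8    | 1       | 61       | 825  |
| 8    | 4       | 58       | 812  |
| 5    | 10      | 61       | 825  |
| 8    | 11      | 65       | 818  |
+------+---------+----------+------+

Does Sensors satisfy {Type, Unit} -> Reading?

Yes

(Type=8, Unit=812): 2 rows → Reading = 4, 4 ✓
(Type=5, Unit=825): 2 rows → Reading = 10, 10 ✓
(Type=12, Unit=823): 2 rows → Reading = 3, 3 ✓
(Type=11, Unit=825): 1 row → Reading = 7 ✓
(Type=11, Unit=818): 1 row → Reading = 12 ✓
(Type=8, Unit=825): 2 rows → Reading = 1, 1 ✓
(Type=8, Unit=818): 1 row → Reading = 11 ✓
Every {Type, Unit} value is associated with a single Reading value, so {Type, Unit} -> Reading holds.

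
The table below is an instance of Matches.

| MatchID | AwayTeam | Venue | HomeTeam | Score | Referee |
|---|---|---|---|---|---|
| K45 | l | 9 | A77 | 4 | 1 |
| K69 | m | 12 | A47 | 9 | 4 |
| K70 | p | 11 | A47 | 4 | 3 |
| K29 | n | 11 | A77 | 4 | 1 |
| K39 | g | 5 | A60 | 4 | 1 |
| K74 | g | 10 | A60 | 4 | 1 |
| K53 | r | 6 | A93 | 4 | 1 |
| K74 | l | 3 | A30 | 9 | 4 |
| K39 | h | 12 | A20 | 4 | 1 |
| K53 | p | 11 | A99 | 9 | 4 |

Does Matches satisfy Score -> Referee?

Score=4: 7 rows → Referee takes values {1, 3} — violation
Score=9: 3 rows → Referee = 4, 4, 4 ✓
Two rows agree on Score but differ on Referee, so Score -> Referee does not hold.

No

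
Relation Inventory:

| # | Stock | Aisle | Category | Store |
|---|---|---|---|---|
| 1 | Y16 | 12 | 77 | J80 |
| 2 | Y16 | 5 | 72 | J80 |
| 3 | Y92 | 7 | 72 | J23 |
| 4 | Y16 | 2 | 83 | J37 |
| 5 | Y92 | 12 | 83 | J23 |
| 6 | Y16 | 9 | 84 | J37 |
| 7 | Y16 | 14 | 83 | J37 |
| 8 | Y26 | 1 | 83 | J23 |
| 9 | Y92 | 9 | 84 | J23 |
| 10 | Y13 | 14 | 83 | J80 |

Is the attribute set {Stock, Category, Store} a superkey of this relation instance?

Rows 4 and 7 have the same {Stock, Category, Store} value (Stock=Y16, Category=83, Store=J37) but are distinct tuples, so {Stock, Category, Store} does not determine every attribute — not a superkey.

No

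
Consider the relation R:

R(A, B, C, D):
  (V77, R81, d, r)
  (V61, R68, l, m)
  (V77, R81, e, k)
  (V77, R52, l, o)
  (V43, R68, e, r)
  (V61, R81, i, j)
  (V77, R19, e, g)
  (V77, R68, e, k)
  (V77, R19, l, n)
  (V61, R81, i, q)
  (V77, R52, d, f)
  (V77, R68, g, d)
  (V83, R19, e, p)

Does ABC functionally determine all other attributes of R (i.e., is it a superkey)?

Two distinct rows share (A=V61, B=R81, C=i), so ABC does not determine every attribute — not a superkey.

No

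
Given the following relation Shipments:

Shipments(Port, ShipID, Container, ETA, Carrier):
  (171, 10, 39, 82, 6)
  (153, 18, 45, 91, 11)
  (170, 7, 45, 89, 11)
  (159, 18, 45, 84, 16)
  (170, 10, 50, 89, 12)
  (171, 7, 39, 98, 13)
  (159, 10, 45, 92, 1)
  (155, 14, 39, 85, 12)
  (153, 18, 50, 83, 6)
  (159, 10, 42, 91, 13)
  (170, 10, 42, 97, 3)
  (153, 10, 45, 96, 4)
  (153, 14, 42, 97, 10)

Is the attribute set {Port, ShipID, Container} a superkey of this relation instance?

All 13 rows have distinct {Port, ShipID, Container} values, so {Port, ShipID, Container} → (all attributes) holds and {Port, ShipID, Container} is a superkey.

Yes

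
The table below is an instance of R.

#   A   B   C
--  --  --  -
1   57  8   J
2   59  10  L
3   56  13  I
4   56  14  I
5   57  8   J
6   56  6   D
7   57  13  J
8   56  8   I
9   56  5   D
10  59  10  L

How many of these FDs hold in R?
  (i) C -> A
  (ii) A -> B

(i) C -> A: every LHS value maps to a single RHS value — holds.
(ii) A -> B: A=57: rows 1, 5, 7 → B takes values {8, 13} — violation; A=56: rows 3, 4, 6, 8, 9 → B takes values {13, 14, 6, 8, 5} — violation — fails.
1 of the 2 dependencies holds.

1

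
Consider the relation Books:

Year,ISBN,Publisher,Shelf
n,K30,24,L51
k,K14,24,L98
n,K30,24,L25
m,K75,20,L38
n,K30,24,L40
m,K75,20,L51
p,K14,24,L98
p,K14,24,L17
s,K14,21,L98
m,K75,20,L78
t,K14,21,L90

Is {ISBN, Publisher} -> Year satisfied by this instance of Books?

No

(ISBN=K30, Publisher=24): 3 rows → Year = n, n, n ✓
(ISBN=K14, Publisher=24): 3 rows → Year takes values {k, p} — violation
(ISBN=K75, Publisher=20): 3 rows → Year = m, m, m ✓
(ISBN=K14, Publisher=21): 2 rows → Year takes values {s, t} — violation
Two rows agree on {ISBN, Publisher} but differ on Year, so {ISBN, Publisher} -> Year does not hold.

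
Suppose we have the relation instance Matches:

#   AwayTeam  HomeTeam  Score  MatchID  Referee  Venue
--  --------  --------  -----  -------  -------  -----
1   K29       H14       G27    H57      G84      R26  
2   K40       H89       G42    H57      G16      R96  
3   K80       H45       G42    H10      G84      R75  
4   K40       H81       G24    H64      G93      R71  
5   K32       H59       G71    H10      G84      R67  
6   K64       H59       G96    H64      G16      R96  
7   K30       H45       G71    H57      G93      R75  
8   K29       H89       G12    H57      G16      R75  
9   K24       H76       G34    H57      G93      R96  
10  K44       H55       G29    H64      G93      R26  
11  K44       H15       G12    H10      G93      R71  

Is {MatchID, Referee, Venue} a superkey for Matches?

All 11 rows have distinct {MatchID, Referee, Venue} values, so {MatchID, Referee, Venue} → (all attributes) holds and {MatchID, Referee, Venue} is a superkey.

Yes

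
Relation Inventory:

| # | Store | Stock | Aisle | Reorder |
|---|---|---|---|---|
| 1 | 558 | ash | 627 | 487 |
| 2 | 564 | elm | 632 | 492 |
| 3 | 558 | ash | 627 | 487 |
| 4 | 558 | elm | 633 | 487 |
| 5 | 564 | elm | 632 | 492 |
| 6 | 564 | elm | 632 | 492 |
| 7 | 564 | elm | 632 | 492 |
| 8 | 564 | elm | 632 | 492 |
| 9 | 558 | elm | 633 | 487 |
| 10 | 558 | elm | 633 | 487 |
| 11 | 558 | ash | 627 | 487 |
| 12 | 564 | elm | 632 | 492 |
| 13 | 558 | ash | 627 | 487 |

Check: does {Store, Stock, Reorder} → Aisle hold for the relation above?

Yes

(Store=558, Stock=ash, Reorder=487): rows 1, 3, 11, 13 → Aisle = 627, 627, 627, 627 ✓
(Store=564, Stock=elm, Reorder=492): rows 2, 5, 6, 7, 8, 12 → Aisle = 632, 632, 632, 632, 632, 632 ✓
(Store=558, Stock=elm, Reorder=487): rows 4, 9, 10 → Aisle = 633, 633, 633 ✓
Every {Store, Stock, Reorder} value is associated with a single Aisle value, so {Store, Stock, Reorder} → Aisle holds.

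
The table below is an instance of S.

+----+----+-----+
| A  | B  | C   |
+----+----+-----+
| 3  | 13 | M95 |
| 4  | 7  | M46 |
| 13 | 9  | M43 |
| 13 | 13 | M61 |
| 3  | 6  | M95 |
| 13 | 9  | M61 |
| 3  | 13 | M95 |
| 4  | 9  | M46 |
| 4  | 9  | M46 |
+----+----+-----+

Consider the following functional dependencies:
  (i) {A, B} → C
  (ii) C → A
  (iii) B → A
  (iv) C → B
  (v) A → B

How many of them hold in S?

(i) {A, B} → C: (A=13, B=9): 2 rows → C takes values {M43, M61} — violation — fails.
(ii) C → A: every LHS value maps to a single RHS value — holds.
(iii) B → A: B=13: 3 rows → A takes values {3, 13} — violation; B=9: 4 rows → A takes values {13, 4} — violation — fails.
(iv) C → B: C=M95: 3 rows → B takes values {13, 6} — violation; C=M46: 3 rows → B takes values {7, 9} — violation; C=M61: 2 rows → B takes values {13, 9} — violation — fails.
(v) A → B: A=3: 3 rows → B takes values {13, 6} — violation; A=4: 3 rows → B takes values {7, 9} — violation; A=13: 3 rows → B takes values {9, 13} — violation — fails.
1 of the 5 dependencies holds.

1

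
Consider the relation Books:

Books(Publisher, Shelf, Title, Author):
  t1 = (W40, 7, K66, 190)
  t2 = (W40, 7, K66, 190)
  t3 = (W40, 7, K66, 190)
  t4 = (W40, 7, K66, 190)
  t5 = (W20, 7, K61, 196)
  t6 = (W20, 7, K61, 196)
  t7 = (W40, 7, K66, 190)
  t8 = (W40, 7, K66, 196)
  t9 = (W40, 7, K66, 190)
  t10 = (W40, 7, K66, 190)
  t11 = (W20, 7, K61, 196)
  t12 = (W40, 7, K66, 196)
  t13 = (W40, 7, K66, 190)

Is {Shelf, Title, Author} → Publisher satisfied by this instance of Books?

Yes

(Shelf=7, Title=K66, Author=190): rows 1, 2, 3, 4, 7, 9, 10, 13 → Publisher = W40, W40, W40, W40, W40, W40, W40, W40 ✓
(Shelf=7, Title=K61, Author=196): rows 5, 6, 11 → Publisher = W20, W20, W20 ✓
(Shelf=7, Title=K66, Author=196): rows 8, 12 → Publisher = W40, W40 ✓
Every {Shelf, Title, Author} value is associated with a single Publisher value, so {Shelf, Title, Author} → Publisher holds.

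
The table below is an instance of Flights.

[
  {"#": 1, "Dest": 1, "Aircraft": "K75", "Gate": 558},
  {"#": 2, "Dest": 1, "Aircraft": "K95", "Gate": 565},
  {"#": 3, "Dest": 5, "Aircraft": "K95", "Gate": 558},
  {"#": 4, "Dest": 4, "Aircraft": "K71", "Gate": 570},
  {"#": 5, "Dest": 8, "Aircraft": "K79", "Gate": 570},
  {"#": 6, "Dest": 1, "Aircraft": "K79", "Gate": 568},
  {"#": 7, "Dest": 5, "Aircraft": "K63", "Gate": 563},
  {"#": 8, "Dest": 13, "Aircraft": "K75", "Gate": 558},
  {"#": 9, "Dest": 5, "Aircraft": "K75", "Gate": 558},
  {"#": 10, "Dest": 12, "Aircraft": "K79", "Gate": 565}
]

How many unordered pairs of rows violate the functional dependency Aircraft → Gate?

Aircraft=K75: all 3 rows agree on Gate — 0 pairs.
Aircraft=K95: violating pairs (2,3) — 1 pair.
Aircraft=K79: violating pairs (5,6), (5,10), (6,10) — 3 pairs.

4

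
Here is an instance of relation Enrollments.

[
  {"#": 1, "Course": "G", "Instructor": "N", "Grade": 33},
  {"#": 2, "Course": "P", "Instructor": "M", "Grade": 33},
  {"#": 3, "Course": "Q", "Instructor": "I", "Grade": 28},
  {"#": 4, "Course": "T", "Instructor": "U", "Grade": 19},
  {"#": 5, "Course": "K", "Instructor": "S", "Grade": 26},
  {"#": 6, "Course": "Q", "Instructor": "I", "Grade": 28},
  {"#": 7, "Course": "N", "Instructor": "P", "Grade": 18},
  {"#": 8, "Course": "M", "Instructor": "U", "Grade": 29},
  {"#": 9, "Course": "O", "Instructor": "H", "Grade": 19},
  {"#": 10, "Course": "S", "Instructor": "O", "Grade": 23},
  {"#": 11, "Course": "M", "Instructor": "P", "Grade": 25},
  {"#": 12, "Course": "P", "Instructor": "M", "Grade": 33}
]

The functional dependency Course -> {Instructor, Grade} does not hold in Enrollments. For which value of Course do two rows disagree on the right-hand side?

M

Course=G: row 1 → {Instructor,Grade} = (N, 33) ✓
Course=P: rows 2, 12 → {Instructor,Grade} = (M, 33), (M, 33) ✓
Course=Q: rows 3, 6 → {Instructor,Grade} = (I, 28), (I, 28) ✓
Course=T: row 4 → {Instructor,Grade} = (U, 19) ✓
Course=K: row 5 → {Instructor,Grade} = (S, 26) ✓
Course=N: row 7 → {Instructor,Grade} = (P, 18) ✓
Course=M: rows 8, 11 → {Instructor,Grade} takes values {(U, 29), (P, 25)} — violation
Course=O: row 9 → {Instructor,Grade} = (H, 19) ✓
Course=S: row 10 → {Instructor,Grade} = (O, 23) ✓
The only Course value with inconsistent RHS is Course=M.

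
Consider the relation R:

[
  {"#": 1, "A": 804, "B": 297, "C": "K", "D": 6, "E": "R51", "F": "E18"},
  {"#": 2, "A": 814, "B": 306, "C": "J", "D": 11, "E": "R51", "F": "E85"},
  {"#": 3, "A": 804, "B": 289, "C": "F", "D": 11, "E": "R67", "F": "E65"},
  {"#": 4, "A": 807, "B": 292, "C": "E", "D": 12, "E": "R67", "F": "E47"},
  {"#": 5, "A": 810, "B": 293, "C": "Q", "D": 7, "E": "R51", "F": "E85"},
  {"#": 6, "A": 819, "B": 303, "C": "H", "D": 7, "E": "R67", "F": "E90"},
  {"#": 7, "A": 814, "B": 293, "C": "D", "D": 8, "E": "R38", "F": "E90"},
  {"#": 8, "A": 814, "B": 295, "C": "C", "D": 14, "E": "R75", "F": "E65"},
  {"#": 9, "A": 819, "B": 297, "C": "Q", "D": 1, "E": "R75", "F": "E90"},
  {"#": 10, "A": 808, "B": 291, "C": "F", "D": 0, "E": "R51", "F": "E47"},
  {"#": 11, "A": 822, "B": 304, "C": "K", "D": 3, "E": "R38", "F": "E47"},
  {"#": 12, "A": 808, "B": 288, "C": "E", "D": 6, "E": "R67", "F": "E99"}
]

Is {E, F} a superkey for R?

No

Rows 2 and 5 have the same {E, F} value (E=R51, F=E85) but are distinct tuples, so {E, F} does not determine every attribute — not a superkey.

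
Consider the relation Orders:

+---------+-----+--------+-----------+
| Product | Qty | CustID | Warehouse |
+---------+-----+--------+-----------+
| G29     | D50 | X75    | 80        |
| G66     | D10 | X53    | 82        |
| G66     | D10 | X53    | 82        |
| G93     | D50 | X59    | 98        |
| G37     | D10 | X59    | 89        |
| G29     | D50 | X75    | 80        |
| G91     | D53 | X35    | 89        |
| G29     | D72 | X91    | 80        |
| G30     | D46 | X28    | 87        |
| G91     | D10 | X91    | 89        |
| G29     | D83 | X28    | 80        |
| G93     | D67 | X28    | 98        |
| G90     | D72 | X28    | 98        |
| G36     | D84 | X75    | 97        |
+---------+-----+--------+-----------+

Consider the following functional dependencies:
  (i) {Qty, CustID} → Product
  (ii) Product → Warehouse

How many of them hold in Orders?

2

(i) {Qty, CustID} → Product: every LHS value maps to a single RHS value — holds.
(ii) Product → Warehouse: every LHS value maps to a single RHS value — holds.
2 of the 2 dependencies hold.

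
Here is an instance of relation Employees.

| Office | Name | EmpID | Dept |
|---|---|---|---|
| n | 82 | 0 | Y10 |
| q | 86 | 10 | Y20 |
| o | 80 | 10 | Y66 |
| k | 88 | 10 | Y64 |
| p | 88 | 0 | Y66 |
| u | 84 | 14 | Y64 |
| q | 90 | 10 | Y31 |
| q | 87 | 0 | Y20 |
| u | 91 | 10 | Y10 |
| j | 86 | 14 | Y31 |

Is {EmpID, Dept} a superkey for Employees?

Yes

All 10 rows have distinct {EmpID, Dept} values, so {EmpID, Dept} → (all attributes) holds and {EmpID, Dept} is a superkey.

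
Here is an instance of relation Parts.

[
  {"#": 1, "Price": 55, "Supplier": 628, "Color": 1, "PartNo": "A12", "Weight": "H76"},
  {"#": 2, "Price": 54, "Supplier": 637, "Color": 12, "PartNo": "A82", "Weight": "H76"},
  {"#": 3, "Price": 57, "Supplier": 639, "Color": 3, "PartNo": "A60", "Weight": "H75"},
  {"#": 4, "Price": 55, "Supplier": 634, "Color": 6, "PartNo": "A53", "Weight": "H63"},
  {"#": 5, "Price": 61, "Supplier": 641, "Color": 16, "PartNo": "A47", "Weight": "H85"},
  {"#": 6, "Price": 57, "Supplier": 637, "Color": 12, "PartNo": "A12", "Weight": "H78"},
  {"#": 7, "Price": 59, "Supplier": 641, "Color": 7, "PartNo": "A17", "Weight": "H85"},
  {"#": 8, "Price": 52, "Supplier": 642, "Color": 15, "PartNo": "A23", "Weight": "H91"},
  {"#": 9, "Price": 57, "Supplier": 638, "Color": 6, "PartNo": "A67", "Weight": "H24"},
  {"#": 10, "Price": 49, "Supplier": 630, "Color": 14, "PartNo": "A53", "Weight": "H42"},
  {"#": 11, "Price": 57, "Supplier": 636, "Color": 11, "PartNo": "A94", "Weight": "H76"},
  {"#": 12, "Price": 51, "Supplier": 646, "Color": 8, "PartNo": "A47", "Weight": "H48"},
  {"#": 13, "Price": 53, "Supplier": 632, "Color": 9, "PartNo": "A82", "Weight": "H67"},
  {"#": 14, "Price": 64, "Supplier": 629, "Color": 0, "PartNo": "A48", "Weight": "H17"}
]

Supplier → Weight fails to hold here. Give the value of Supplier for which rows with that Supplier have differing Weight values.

Supplier=628: row 1 → Weight = H76 ✓
Supplier=637: rows 2, 6 → Weight takes values {H76, H78} — violation
Supplier=639: row 3 → Weight = H75 ✓
Supplier=634: row 4 → Weight = H63 ✓
Supplier=641: rows 5, 7 → Weight = H85, H85 ✓
Supplier=642: row 8 → Weight = H91 ✓
Supplier=638: row 9 → Weight = H24 ✓
Supplier=630: row 10 → Weight = H42 ✓
Supplier=636: row 11 → Weight = H76 ✓
Supplier=646: row 12 → Weight = H48 ✓
Supplier=632: row 13 → Weight = H67 ✓
Supplier=629: row 14 → Weight = H17 ✓
The only Supplier value with inconsistent Weight is Supplier=637.

637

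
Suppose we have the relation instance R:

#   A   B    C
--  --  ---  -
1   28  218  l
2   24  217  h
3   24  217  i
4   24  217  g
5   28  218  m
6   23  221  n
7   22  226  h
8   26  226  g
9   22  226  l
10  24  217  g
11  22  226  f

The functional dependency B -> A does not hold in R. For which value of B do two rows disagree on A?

226

B=218: rows 1, 5 → A = 28, 28 ✓
B=217: rows 2, 3, 4, 10 → A = 24, 24, 24, 24 ✓
B=221: row 6 → A = 23 ✓
B=226: rows 7, 8, 9, 11 → A takes values {22, 26} — violation
The only B value with inconsistent A is B=226.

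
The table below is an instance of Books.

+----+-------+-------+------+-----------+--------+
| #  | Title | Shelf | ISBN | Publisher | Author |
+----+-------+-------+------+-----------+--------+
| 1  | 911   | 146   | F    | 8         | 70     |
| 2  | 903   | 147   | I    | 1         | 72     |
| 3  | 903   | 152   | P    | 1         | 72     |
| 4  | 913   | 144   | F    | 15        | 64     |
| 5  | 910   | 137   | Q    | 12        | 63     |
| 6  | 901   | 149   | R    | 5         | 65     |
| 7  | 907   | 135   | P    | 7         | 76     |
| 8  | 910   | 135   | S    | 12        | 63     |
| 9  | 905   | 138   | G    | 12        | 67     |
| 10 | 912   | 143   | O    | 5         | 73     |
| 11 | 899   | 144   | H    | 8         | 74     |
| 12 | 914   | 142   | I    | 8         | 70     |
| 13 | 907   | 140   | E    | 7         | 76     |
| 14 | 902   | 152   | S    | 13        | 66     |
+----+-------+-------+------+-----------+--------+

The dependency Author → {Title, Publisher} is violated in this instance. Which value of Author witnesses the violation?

Author=70: rows 1, 12 → {Title,Publisher} takes values {(911, 8), (914, 8)} — violation
Author=72: rows 2, 3 → {Title,Publisher} = (903, 1), (903, 1) ✓
Author=64: row 4 → {Title,Publisher} = (913, 15) ✓
Author=63: rows 5, 8 → {Title,Publisher} = (910, 12), (910, 12) ✓
Author=65: row 6 → {Title,Publisher} = (901, 5) ✓
Author=76: rows 7, 13 → {Title,Publisher} = (907, 7), (907, 7) ✓
Author=67: row 9 → {Title,Publisher} = (905, 12) ✓
Author=73: row 10 → {Title,Publisher} = (912, 5) ✓
Author=74: row 11 → {Title,Publisher} = (899, 8) ✓
Author=66: row 14 → {Title,Publisher} = (902, 13) ✓
The only Author value with inconsistent RHS is Author=70.

70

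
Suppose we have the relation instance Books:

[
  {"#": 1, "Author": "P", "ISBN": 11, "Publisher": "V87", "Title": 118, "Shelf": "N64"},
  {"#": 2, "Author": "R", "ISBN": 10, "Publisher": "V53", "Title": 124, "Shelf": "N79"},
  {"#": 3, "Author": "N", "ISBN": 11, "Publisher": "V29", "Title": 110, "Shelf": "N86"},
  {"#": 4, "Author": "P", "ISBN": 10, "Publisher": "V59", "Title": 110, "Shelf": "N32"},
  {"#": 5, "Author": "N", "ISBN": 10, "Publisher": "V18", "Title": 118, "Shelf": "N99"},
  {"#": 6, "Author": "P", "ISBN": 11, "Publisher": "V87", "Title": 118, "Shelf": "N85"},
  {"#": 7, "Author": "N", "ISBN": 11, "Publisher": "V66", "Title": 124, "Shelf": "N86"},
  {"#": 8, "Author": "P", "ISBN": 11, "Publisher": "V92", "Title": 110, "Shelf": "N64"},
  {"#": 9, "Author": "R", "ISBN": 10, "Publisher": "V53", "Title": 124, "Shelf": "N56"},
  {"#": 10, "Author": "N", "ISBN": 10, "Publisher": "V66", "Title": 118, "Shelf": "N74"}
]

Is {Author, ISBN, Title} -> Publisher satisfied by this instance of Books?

No

(Author=P, ISBN=11, Title=118): rows 1, 6 → Publisher = V87, V87 ✓
(Author=R, ISBN=10, Title=124): rows 2, 9 → Publisher = V53, V53 ✓
(Author=N, ISBN=11, Title=110): row 3 → Publisher = V29 ✓
(Author=P, ISBN=10, Title=110): row 4 → Publisher = V59 ✓
(Author=N, ISBN=10, Title=118): rows 5, 10 → Publisher takes values {V18, V66} — violation
(Author=N, ISBN=11, Title=124): row 7 → Publisher = V66 ✓
(Author=P, ISBN=11, Title=110): row 8 → Publisher = V92 ✓
Two rows agree on {Author, ISBN, Title} but differ on Publisher, so {Author, ISBN, Title} -> Publisher does not hold.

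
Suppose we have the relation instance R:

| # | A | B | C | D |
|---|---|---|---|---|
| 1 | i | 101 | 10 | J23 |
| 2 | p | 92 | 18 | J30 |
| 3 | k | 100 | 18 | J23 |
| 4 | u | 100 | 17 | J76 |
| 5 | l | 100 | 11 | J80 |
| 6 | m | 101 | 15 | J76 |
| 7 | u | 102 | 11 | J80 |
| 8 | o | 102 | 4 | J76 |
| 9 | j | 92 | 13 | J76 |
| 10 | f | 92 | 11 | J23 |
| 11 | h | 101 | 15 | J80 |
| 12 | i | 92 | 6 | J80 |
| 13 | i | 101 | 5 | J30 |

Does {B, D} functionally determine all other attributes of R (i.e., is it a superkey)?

Yes

All 13 rows have distinct {B, D} values, so {B, D} → (all attributes) holds and {B, D} is a superkey.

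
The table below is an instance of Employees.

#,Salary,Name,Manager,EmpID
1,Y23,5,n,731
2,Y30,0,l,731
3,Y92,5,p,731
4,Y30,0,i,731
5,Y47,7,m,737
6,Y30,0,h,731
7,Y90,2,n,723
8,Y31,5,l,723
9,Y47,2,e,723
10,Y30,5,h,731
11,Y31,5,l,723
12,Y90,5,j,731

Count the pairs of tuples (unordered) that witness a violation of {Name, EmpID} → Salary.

(Name=5, EmpID=731): violating pairs (1,3), (1,10), (1,12), (3,10), (3,12), (10,12) — 6 pairs.
(Name=0, EmpID=731): all 3 rows agree on Salary — 0 pairs.
(Name=2, EmpID=723): violating pairs (7,9) — 1 pair.
(Name=5, EmpID=723): all 2 rows agree on Salary — 0 pairs.

7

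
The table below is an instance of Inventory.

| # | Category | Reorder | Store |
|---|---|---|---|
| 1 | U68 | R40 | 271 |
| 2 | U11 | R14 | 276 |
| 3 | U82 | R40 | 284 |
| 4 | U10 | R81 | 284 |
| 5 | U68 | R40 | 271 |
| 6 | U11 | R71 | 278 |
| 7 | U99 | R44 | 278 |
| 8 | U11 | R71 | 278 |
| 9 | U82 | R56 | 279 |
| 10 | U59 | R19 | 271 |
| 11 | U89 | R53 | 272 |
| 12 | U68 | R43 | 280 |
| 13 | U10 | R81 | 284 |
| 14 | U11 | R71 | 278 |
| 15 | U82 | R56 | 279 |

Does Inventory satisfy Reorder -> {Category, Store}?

No

Reorder=R40: rows 1, 3, 5 → {Category,Store} takes values {(U68, 271), (U82, 284)} — violation
Reorder=R14: row 2 → {Category,Store} = (U11, 276) ✓
Reorder=R81: rows 4, 13 → {Category,Store} = (U10, 284), (U10, 284) ✓
Reorder=R71: rows 6, 8, 14 → {Category,Store} = (U11, 278), (U11, 278), (U11, 278) ✓
Reorder=R44: row 7 → {Category,Store} = (U99, 278) ✓
Reorder=R56: rows 9, 15 → {Category,Store} = (U82, 279), (U82, 279) ✓
Reorder=R19: row 10 → {Category,Store} = (U59, 271) ✓
Reorder=R53: row 11 → {Category,Store} = (U89, 272) ✓
Reorder=R43: row 12 → {Category,Store} = (U68, 280) ✓
Two rows agree on Reorder but differ on {Category, Store}, so Reorder -> {Category, Store} does not hold.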